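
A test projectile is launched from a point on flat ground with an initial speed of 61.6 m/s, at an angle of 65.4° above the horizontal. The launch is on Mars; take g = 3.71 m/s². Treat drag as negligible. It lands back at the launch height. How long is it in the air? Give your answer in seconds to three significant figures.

30.2 s

Components: vₓ = 61.60 cos 65.4° = 25.64 m/s, v_y0 = 61.60 sin 65.4° = 56.01 m/s.
Landing at launch height ⇒ T = 2 v_y0 / g = 2 × 56.01 / 3.71 = 30.19 s.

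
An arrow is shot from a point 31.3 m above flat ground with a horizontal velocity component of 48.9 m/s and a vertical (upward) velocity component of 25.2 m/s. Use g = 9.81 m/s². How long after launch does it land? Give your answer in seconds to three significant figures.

6.17 s

The projectile lands when y = 31.3 + (25.20) t − ½·9.81·t² = 0. Positive root: t = (25.20 + √(25.20² + 2·9.81·31.3)) / 9.81 = (25.20 + 35.34) / 9.81 = 6.172 s.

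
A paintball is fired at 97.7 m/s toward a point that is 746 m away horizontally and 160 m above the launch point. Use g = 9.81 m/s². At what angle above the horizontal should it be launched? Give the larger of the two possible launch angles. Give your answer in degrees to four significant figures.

59.25°

Trajectory: y = x tanθ − g x² (1 + tan²θ)/(2v₀²). With x = 746, y = 160, v₀ = 97.7, g = 9.81:
286.0 tan²θ − 746 tanθ + (446.0) = 0.
tanθ = [746 ± √(746² − 4 × 286.0 × (446.0))] / (2 × 286.0) = (746 ± 215.3) / 571.9, giving tanθ = 0.9278 or 1.681.
θ = 42.86° or 59.25°; the larger is 59.25°.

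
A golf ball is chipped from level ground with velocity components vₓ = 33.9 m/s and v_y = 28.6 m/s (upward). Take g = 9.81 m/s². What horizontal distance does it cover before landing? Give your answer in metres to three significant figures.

Time aloft: T = 2 v_y0 / g = 2 × 28.60 / 9.81 = 5.831 s.
Range: R = vₓ T = 33.90 × 5.831 = 197.7 m.

198 m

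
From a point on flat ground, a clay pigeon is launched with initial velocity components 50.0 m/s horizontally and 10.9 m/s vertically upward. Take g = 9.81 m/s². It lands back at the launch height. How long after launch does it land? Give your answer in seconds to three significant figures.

It returns to y = 0 when t = 2 v_y0 / g = 2(10.90)/9.81 = 2.222 s.

2.22 s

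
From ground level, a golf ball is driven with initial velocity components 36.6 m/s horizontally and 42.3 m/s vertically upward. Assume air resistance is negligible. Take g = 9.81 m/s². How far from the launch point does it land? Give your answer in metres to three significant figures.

316 m

Flight time T = 2 v_y0 / g = 8.624 s.
Horizontal distance R = vₓ T = 36.60 × 8.624 = 315.6 m.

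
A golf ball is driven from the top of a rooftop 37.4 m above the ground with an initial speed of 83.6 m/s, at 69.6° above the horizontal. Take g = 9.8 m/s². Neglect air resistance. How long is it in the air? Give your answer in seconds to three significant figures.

Horizontal component vₓ = 83.60 cos 69.6° = 29.14 m/s; vertical v_y0 = 83.60 sin 69.6° = 78.36 m/s.
With up positive and y = 0 at the ground: y(t) = 37.4 + (78.36) t − 4.900 t². Setting y = 0 and taking the positive root: t = [78.36 + √(78.36² + 2·9.80·37.4)] / 9.80 = (78.36 + 82.90) / 9.80 = 16.46 s.

16.5 s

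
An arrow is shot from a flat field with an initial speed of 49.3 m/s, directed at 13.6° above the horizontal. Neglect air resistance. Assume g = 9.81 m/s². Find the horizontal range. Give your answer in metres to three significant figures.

113 m

Resolve: vₓ = 49.30 cos 13.6° = 47.92 m/s and v_y0 = 49.30 sin 13.6° = 11.59 m/s.
Time aloft: T = 2 v_y0 / g = 2 × 11.59 / 9.81 = 2.363 s.
Range: R = vₓ T = 47.92 × 2.363 = 113.2 m.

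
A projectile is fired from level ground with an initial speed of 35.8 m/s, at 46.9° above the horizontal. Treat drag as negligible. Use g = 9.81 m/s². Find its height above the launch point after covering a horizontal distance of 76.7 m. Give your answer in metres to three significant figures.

33.7 m

Resolve: vₓ = 35.80 cos 46.9° = 24.46 m/s and v_y0 = 35.80 sin 46.9° = 26.14 m/s.
x = vₓ t ⇒ t = 76.7/24.46 = 3.136 s.
Height: y = v_y0 t − ½ g t² = 26.14 × 3.136 − 4.905 × 3.136² = 81.96 − 48.23 = 33.74 m.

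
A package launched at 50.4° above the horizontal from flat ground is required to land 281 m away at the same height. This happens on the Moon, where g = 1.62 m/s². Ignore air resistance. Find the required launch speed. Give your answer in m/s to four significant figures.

21.53 m/s

From R = (v₀² / g) sin 2θ: v₀ = √(gR / sin 2θ).
v₀ = √(1.62 × 281 / sin 100.8°) = √(455.2 / 0.9823) = √463.43 = 21.53 m/s.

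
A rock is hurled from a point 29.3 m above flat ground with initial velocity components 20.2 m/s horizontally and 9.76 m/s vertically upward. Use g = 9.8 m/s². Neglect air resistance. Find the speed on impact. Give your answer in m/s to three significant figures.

32.8 m/s

With up positive and y = 0 at the ground: y(t) = 29.3 + (9.760) t − 4.900 t². Setting y = 0 and taking the positive root: t = [9.760 + √(9.760² + 2·9.80·29.3)] / 9.80 = (9.760 + 25.88) / 9.80 = 3.636 s.
Vertical velocity at impact: v_y = v_y0 − g t = 9.760 − 9.80 × 3.636 = −25.88 m/s.
Speed: |v| = √(vₓ² + v_y²) = √(20.20² + 25.88²) = 32.83 m/s.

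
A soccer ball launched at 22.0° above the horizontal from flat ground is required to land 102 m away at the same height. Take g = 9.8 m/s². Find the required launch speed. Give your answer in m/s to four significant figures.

On level ground R = v₀² sin 2θ / g ⇒ v₀ = √(gR / sin 2θ).
v₀ = √(9.80 × 102 / sin 44.00°) = √(999.6 / 0.6947) = √1439.0 = 37.93 m/s.

37.93 m/s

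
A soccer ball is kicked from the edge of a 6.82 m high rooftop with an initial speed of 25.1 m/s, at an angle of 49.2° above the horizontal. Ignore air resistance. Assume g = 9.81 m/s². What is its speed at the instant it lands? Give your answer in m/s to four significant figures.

Horizontal component vₓ = 25.10 cos 49.2° = 16.40 m/s; vertical v_y0 = 25.10 sin 49.2° = 19.00 m/s.
The projectile lands when y = 6.82 + (19.00) t − ½·9.81·t² = 0. Positive root: t = (19.00 + √(19.00² + 2·9.81·6.82)) / 9.81 = (19.00 + 22.24) / 9.81 = 4.204 s.
Vertical velocity at impact: v_y = v_y0 − g t = 19.00 − 9.81 × 4.204 = −22.24 m/s.
Speed: |v| = √(vₓ² + v_y²) = √(16.40² + 22.24²) = 27.64 m/s.

27.64 m/s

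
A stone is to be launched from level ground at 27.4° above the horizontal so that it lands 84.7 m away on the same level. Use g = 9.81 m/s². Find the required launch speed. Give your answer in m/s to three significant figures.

On level ground R = v₀² sin 2θ / g ⇒ v₀ = √(gR / sin 2θ).
v₀ = √(9.81 × 84.7 / sin 54.80°) = √(830.9 / 0.8171) = √1016.8 = 31.89 m/s.

31.9 m/s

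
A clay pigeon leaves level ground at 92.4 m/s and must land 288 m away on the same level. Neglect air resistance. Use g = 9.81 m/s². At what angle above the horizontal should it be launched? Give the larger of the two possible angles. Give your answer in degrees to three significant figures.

80.3°

From R = (v₀²/g) sin 2θ: sin 2θ = 9.81 × 288 / 8537.8 = 0.3309.
2θ = 19.32° or 180° − 19.32° = 160.7°, so θ = 9.662° or 80.34°.
The larger angle is 80.34°.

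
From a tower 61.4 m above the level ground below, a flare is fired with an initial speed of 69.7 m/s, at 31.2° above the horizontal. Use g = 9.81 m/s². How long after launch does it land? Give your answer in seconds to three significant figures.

8.79 s

vₓ = 69.70 cos 31.2° = 59.62 m/s; v_y0 = 69.70 sin 31.2° = 36.11 m/s.
The projectile lands when y = 61.4 + (36.11) t − ½·9.81·t² = 0. Positive root: t = (36.11 + √(36.11² + 2·9.81·61.4)) / 9.81 = (36.11 + 50.08) / 9.81 = 8.786 s.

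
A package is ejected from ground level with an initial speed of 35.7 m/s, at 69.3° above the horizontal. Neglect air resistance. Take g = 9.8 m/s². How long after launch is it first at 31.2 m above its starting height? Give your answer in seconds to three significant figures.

1.12 s

vₓ = 35.70 cos 69.3° = 12.62 m/s; v_y0 = 35.70 sin 69.3° = 33.40 m/s.
Height y(t) = 33.40 t − 4.900 t² = 31.2 gives 4.900 t² − 33.40 t + 31.2 = 0.
t = [33.40 ± √(33.40² − 2·9.80·31.2)] / 9.80 = (33.40 ± 22.44) / 9.80, so t = 1.117 s or t = 5.698 s.
The first (ascending) time is 1.117 s.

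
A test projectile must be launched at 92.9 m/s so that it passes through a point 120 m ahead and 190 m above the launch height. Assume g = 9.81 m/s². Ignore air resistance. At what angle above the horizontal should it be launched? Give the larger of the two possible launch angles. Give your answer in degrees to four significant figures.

85.52°

Trajectory: y = x tanθ − g x² (1 + tan²θ)/(2v₀²). With x = 120, y = 190, v₀ = 92.9, g = 9.81:
8.184 tan²θ − 120 tanθ + (198.2) = 0.
tanθ = [120 ± √(120² − 4 × 8.184 × (198.2))] / (2 × 8.184) = (120 ± 88.95) / 16.37, giving tanθ = 1.897 or 12.77.
θ = 62.20° or 85.52°; the larger is 85.52°.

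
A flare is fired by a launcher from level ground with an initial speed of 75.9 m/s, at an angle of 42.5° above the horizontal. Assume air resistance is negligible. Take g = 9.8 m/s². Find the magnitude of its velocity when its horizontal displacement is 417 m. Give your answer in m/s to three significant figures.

60.0 m/s

Horizontal component vₓ = 75.90 cos 42.5° = 55.96 m/s; vertical v_y0 = 75.90 sin 42.5° = 51.28 m/s.
Time to reach x = 417 m: t = x/vₓ = 417/55.96 = 7.452 s.
Vertical velocity there: v_y = v_y0 − g t = 51.28 − 9.80 × 7.452 = −21.75 m/s.
Speed: √(vₓ² + v_y²) = √(55.96² + 21.75²) = 60.04 m/s.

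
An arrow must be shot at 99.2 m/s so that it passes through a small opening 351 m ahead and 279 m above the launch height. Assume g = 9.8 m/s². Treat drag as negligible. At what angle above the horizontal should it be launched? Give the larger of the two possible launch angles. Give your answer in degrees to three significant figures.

Trajectory: y = x tanθ − g x² (1 + tan²θ)/(2v₀²). With x = 351, y = 279, v₀ = 99.2, g = 9.80:
61.35 tan²θ − 351 tanθ + (340.3) = 0.
tanθ = [351 ± √(351² − 4 × 61.35 × (340.3))] / (2 × 61.35) = (351 ± 199.2) / 122.7, giving tanθ = 1.237 or 4.484.
θ = 51.05° or 77.43°; the larger is 77.43°.

77.4°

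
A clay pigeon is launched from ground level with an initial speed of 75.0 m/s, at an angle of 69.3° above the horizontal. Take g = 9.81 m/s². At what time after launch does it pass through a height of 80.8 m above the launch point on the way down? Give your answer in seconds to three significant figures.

Resolve: vₓ = 75.00 cos 69.3° = 26.51 m/s and v_y0 = 75.00 sin 69.3° = 70.16 m/s.
Set y = v_y0 t − ½ g t² = 80.8: 4.905 t² − 70.16 t + 80.8 = 0.
t = [70.16 ± √(70.16² − 2·9.81·80.8)] / 9.81 = (70.16 ± 57.77) / 9.81, so t = 1.263 s or t = 13.04 s.
The descending-branch root is 13.04 s.

13.0 s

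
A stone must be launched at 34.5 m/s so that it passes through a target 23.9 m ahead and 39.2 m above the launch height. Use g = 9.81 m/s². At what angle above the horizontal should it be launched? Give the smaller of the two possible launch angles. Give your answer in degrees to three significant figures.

65.8°

Trajectory: y = x tanθ − g x² (1 + tan²θ)/(2v₀²). With x = 23.9, y = 39.2, v₀ = 34.5, g = 9.81:
2.354 tan²θ − 23.9 tanθ + (41.55) = 0.
tanθ = [23.9 ± √(23.9² − 4 × 2.354 × (41.55))] / (2 × 2.354) = (23.9 ± 13.41) / 4.708, giving tanθ = 2.227 or 7.926.
θ = 65.82° or 82.81°; the smaller is 65.82°.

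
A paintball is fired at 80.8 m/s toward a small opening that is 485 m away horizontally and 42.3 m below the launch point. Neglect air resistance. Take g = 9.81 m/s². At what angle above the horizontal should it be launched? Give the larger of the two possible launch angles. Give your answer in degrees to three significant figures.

67.6°

Trajectory: y = x tanθ − g x² (1 + tan²θ)/(2v₀²). With x = 485, y = −42.3, v₀ = 80.8, g = 9.81:
176.7 tan²θ − 485 tanθ + (134.4) = 0.
tanθ = [485 ± √(485² − 4 × 176.7 × (134.4))] / (2 × 176.7) = (485 ± 374.4) / 353.5, giving tanθ = 0.3128 or 2.432.
θ = 17.37° or 67.64°; the larger is 67.64°.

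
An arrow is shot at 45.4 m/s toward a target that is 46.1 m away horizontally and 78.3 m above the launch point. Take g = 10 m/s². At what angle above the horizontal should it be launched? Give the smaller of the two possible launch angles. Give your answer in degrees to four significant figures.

68.36°

Trajectory: y = x tanθ − g x² (1 + tan²θ)/(2v₀²). With x = 46.1, y = 78.3, v₀ = 45.4, g = 10.0:
5.155 tan²θ − 46.1 tanθ + (83.46) = 0.
tanθ = [46.1 ± √(46.1² − 4 × 5.155 × (83.46))] / (2 × 5.155) = (46.1 ± 20.11) / 10.31, giving tanθ = 2.521 or 6.421.
θ = 68.36° or 81.15°; the smaller is 68.36°.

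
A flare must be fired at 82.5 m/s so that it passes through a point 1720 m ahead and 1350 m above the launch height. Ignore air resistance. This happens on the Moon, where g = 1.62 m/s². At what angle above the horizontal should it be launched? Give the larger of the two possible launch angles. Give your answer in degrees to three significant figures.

Trajectory: y = x tanθ − g x² (1 + tan²θ)/(2v₀²). With x = 1720, y = 1350, v₀ = 82.5, g = 1.62:
352.1 tan²θ − 1720 tanθ + (1702) = 0.
tanθ = [1720 ± √(1720² − 4 × 352.1 × (1702))] / (2 × 352.1) = (1720 ± 749.3) / 704.1, giving tanθ = 1.379 or 3.507.
θ = 54.04° or 74.08°; the larger is 74.08°.

74.1°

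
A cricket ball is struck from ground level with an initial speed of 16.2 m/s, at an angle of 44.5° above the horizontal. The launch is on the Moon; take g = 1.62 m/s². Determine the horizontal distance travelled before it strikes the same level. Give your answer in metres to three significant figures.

Components: vₓ = 16.20 cos 44.5° = 11.55 m/s, v_y0 = 16.20 sin 44.5° = 11.35 m/s.
Flight time T = 2 v_y0 / g = 14.02 s.
Horizontal distance R = vₓ T = 11.55 × 14.02 = 162.0 m.

162 m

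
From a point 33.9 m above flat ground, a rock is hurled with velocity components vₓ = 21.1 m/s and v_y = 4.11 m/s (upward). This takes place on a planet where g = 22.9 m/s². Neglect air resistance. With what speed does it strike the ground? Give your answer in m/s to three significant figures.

With up positive and y = 0 at the ground: y(t) = 33.9 + (4.110) t − 11.45 t². Setting y = 0 and taking the positive root: t = [4.110 + √(4.110² + 2·22.9·33.9)] / 22.9 = (4.110 + 39.62) / 22.9 = 1.909 s.
Vertical velocity at impact: v_y = v_y0 − g t = 4.110 − 22.9 × 1.909 = −39.62 m/s.
Speed: |v| = √(vₓ² + v_y²) = √(21.10² + 39.62²) = 44.89 m/s.

44.9 m/s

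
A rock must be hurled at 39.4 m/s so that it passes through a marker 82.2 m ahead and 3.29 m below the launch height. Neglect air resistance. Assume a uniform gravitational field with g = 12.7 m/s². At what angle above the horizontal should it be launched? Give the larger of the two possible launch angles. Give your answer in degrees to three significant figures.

Trajectory: y = x tanθ − g x² (1 + tan²θ)/(2v₀²). With x = 82.2, y = −3.29, v₀ = 39.4, g = 12.7:
27.64 tan²θ − 82.2 tanθ + (24.35) = 0.
tanθ = [82.2 ± √(82.2² − 4 × 27.64 × (24.35))] / (2 × 27.64) = (82.2 ± 63.76) / 55.28, giving tanθ = 0.3336 or 2.640.
θ = 18.45° or 69.26°; the larger is 69.26°.

69.3°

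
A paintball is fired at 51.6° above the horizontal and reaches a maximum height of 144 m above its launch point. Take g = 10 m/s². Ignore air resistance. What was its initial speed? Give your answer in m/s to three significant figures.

At the peak v_y = 0, so v_y0 = √(2gH) = √(2 × 10.0 × 144) = 53.67 m/s.
v_y0 = v₀ sin θ ⇒ v₀ = 53.67 / sin 51.6° = 68.48 m/s.

68.5 m/s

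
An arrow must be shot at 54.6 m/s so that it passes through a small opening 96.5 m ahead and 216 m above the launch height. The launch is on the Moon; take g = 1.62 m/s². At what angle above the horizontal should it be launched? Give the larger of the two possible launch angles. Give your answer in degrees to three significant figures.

88.4°

Trajectory: y = x tanθ − g x² (1 + tan²θ)/(2v₀²). With x = 96.5, y = 216, v₀ = 54.6, g = 1.62:
2.530 tan²θ − 96.5 tanθ + (218.5) = 0.
tanθ = [96.5 ± √(96.5² − 4 × 2.530 × (218.5))] / (2 × 2.530) = (96.5 ± 84.26) / 5.060, giving tanθ = 2.418 or 35.72.
θ = 67.53° or 88.40°; the larger is 88.40°.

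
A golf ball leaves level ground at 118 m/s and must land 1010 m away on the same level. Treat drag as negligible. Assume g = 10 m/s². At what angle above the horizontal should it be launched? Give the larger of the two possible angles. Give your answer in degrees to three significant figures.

Level-ground range R = v₀² sin(2θ)/g ⇒ sin(2θ) = gR/v₀² = 10.0 × 1010 / 118² = 0.7254.
2θ = 46.50° or 180° − 46.50° = 133.5°, so θ = 23.25° or 66.75°.
The larger angle is 66.75°.

66.8°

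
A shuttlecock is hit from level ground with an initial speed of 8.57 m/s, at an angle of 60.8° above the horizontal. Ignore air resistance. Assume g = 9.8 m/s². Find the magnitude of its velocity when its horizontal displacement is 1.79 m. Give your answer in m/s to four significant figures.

Horizontal component vₓ = 8.570 cos 60.8° = 4.181 m/s; vertical v_y0 = 8.570 sin 60.8° = 7.481 m/s.
Time to reach x = 1.79 m: t = x/vₓ = 1.79/4.181 = 0.4281 s.
Vertical velocity there: v_y = v_y0 − g t = 7.481 − 9.80 × 0.4281 = 3.285 m/s.
Speed: √(vₓ² + v_y²) = √(4.181² + 3.285²) = 5.317 m/s.

5.317 m/s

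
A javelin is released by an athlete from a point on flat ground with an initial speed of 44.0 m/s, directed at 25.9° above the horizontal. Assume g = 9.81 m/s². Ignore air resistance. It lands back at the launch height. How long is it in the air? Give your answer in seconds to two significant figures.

Horizontal component vₓ = 44.00 cos 25.9° = 39.58 m/s; vertical v_y0 = 44.00 sin 25.9° = 19.22 m/s.
Landing at launch height ⇒ T = 2 v_y0 / g = 2 × 19.22 / 9.81 = 3.918 s.

3.9 s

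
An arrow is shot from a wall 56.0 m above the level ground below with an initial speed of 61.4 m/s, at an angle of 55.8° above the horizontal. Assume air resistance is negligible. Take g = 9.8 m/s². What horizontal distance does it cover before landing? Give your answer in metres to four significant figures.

Components: vₓ = 61.40 cos 55.8° = 34.51 m/s, v_y0 = 61.40 sin 55.8° = 50.78 m/s.
Vertical motion (up positive, ground at y = 0): 4.900 t² − (50.78) t − 56.0 = 0, so t = (50.78 + √(50.78² + 2·9.80·56.0)) / 9.80 = (50.78 + 60.63) / 9.80 = 11.37 s.
Horizontal distance: R = vₓ t = 34.51 × 11.37 = 392.4 m.

392.4 m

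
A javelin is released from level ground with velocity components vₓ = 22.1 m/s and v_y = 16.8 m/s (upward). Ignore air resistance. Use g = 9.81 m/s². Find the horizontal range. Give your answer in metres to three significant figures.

75.7 m

Flight time T = 2 v_y0 / g = 3.425 s.
Range: R = vₓ T = 22.10 × 3.425 = 75.69 m.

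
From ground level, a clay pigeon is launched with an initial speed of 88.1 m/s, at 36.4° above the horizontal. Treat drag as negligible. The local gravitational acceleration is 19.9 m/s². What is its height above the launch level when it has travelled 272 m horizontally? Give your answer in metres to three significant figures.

Components: vₓ = 88.10 cos 36.4° = 70.91 m/s, v_y0 = 88.10 sin 36.4° = 52.28 m/s.
Time to reach x = 272 m: t = x/vₓ = 272/70.91 = 3.836 s.
Height: y = v_y0 t − ½ g t² = 52.28 × 3.836 − 9.950 × 3.836² = 200.5 − 146.4 = 54.14 m.

54.1 m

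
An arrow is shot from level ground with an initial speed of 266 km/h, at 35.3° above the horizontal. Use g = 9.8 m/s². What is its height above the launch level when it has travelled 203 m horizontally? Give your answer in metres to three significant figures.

Convert: 266 km/h = 266/3.6 = 73.89 m/s.
Components: vₓ = 73.89 cos 35.3° = 60.30 m/s, v_y0 = 73.89 sin 35.3° = 42.70 m/s.
x = vₓ t ⇒ t = 203/60.30 = 3.366 s.
Height: y = v_y0 t − ½ g t² = 42.70 × 3.366 − 4.900 × 3.366² = 143.7 − 55.53 = 88.21 m.

88.2 m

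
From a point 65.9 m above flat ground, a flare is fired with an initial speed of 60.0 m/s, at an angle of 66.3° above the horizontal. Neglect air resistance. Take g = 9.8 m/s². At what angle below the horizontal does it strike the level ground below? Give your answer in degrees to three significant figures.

69.8°

Horizontal component vₓ = 60.00 cos 66.3° = 24.12 m/s; vertical v_y0 = 60.00 sin 66.3° = 54.94 m/s.
The projectile lands when y = 65.9 + (54.94) t − ½·9.80·t² = 0. Positive root: t = (54.94 + √(54.94² + 2·9.80·65.9)) / 9.80 = (54.94 + 65.65) / 9.80 = 12.31 s.
At impact: v_y = v_y0 − g t = −65.65 m/s; vₓ = 24.12 m/s.
Angle below horizontal: arctan(|v_y|/vₓ) = arctan(65.65/24.12) = 69.83°.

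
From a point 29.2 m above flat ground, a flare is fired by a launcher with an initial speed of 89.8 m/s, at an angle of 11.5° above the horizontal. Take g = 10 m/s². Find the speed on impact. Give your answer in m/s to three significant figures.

93.0 m/s

vₓ = 89.80 cos 11.5° = 88.00 m/s; v_y0 = 89.80 sin 11.5° = 17.90 m/s.
The projectile lands when y = 29.2 + (17.90) t − ½·10.0·t² = 0. Positive root: t = (17.90 + √(17.90² + 2·10.0·29.2)) / 10.0 = (17.90 + 30.08) / 10.0 = 4.798 s.
Vertical velocity at impact: v_y = v_y0 − g t = 17.90 − 10.0 × 4.798 = −30.08 m/s.
Speed: |v| = √(vₓ² + v_y²) = √(88.00² + 30.08²) = 92.99 m/s.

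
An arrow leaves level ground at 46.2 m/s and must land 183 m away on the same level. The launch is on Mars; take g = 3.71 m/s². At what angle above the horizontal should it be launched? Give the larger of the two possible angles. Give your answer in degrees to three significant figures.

R = v₀² sin 2θ / g gives sin 2θ = gR/v₀² = 3.71·183/46.2² = 0.3181.
2θ = 18.55° or 180° − 18.55° = 161.5°, so θ = 9.274° or 80.73°.
The larger angle is 80.73°.

80.7°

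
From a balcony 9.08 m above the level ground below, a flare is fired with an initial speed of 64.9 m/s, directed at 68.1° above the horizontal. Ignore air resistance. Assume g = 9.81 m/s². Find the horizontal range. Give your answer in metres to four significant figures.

Horizontal component vₓ = 64.90 cos 68.1° = 24.21 m/s; vertical v_y0 = 64.90 sin 68.1° = 60.22 m/s.
Vertical motion (up positive, ground at y = 0): 4.905 t² − (60.22) t − 9.08 = 0, so t = (60.22 + √(60.22² + 2·9.81·9.08)) / 9.81 = (60.22 + 61.68) / 9.81 = 12.43 s.
Horizontal distance: R = vₓ t = 24.21 × 12.43 = 300.8 m.

300.8 m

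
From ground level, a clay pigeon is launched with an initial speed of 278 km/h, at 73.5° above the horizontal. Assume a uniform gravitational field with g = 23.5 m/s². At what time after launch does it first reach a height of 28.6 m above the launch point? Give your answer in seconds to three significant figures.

0.413 s

Convert: 278 km/h = 278/3.6 = 77.22 m/s.
vₓ = 77.22 cos 73.5° = 21.93 m/s; v_y0 = 77.22 sin 73.5° = 74.04 m/s.
Height y(t) = 74.04 t − 11.75 t² = 28.6 gives 11.75 t² − 74.04 t + 28.6 = 0.
Quadratic formula: t = (74.04 ± √4138.0) / 23.5 = (74.04 ± 64.33) / 23.5 → t = 0.4134 s or 5.888 s.
The first (ascending) time is 0.4134 s.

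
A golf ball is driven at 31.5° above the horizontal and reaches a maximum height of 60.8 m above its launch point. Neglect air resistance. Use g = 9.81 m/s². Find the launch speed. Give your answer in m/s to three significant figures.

At the peak v_y = 0, so v_y0 = √(2gH) = √(2 × 9.81 × 60.8) = 34.54 m/s.
v_y0 = v₀ sin θ ⇒ v₀ = 34.54 / sin 31.5° = 66.10 m/s.

66.1 m/s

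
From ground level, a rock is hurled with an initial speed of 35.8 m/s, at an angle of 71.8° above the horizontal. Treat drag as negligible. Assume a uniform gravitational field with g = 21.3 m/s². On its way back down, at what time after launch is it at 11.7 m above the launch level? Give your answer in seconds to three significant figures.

Resolve: vₓ = 35.80 cos 71.8° = 11.18 m/s and v_y0 = 35.80 sin 71.8° = 34.01 m/s.
Height y(t) = 34.01 t − 10.65 t² = 11.7 gives 10.65 t² − 34.01 t + 11.7 = 0.
Quadratic formula: t = (34.01 ± √658.19) / 21.3 = (34.01 ± 25.66) / 21.3 → t = 0.3922 s or 2.801 s.
The descending-branch root is 2.801 s.

2.80 s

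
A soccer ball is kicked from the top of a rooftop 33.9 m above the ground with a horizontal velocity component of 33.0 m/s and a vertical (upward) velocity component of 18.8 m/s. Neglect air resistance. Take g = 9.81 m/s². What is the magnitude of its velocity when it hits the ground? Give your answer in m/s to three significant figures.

45.9 m/s

The projectile lands when y = 33.9 + (18.80) t − ½·9.81·t² = 0. Positive root: t = (18.80 + √(18.80² + 2·9.81·33.9)) / 9.81 = (18.80 + 31.91) / 9.81 = 5.170 s.
Vertical velocity at impact: v_y = v_y0 − g t = 18.80 − 9.81 × 5.170 = −31.91 m/s.
Speed: |v| = √(vₓ² + v_y²) = √(33.00² + 31.91²) = 45.91 m/s.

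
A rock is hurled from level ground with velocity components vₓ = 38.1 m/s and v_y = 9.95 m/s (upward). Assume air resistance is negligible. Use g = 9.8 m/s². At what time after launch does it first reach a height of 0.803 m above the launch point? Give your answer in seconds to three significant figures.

0.0842 s

Height y(t) = 9.950 t − 4.900 t² = 0.803 gives 4.900 t² − 9.950 t + 0.803 = 0.
Quadratic formula: t = (9.950 ± √83.264) / 9.80 = (9.950 ± 9.125) / 9.80 → t = 0.08419 s or 1.946 s.
The first (ascending) time is 0.08419 s.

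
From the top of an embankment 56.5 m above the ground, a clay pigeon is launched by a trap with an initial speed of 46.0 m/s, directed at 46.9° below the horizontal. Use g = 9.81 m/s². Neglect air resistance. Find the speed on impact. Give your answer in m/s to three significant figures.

Resolve: vₓ = 46.00 cos 46.9° = 31.43 m/s and v_y0 = −33.59 m/s (downward).
The projectile lands when y = 56.5 + (−33.59) t − ½·9.81·t² = 0. Positive root: t = (−33.59 + √(33.59² + 2·9.81·56.5)) / 9.81 = (−33.59 + 47.29) / 9.81 = 1.397 s.
Vertical velocity at impact: v_y = v_y0 − g t = −33.59 − 9.81 × 1.397 = −47.29 m/s.
Speed: |v| = √(vₓ² + v_y²) = √(31.43² + 47.29²) = 56.78 m/s.

56.8 m/s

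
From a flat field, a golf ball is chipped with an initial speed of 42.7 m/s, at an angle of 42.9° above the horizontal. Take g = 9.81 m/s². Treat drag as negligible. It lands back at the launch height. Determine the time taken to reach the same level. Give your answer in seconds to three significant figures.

5.93 s

Components: vₓ = 42.70 cos 42.9° = 31.28 m/s, v_y0 = 42.70 sin 42.9° = 29.07 m/s.
Landing at launch height ⇒ T = 2 v_y0 / g = 2 × 29.07 / 9.81 = 5.926 s.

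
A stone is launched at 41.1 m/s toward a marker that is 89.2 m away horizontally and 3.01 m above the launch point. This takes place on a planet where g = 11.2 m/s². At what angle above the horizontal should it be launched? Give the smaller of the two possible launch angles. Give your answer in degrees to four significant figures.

20.30°

Trajectory: y = x tanθ − g x² (1 + tan²θ)/(2v₀²). With x = 89.2, y = 3.01, v₀ = 41.1, g = 11.2:
26.38 tan²θ − 89.2 tanθ + (29.39) = 0.
tanθ = [89.2 ± √(89.2² − 4 × 26.38 × (29.39))] / (2 × 26.38) = (89.2 ± 69.68) / 52.76, giving tanθ = 0.3699 or 3.012.
θ = 20.30° or 71.63°; the smaller is 20.30°.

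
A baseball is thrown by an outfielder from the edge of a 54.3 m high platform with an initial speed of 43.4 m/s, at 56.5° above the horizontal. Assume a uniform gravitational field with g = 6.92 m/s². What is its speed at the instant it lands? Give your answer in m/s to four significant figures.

51.33 m/s

Horizontal component vₓ = 43.40 cos 56.5° = 23.95 m/s; vertical v_y0 = 43.40 sin 56.5° = 36.19 m/s.
Vertical motion (up positive, ground at y = 0): 3.460 t² − (36.19) t − 54.3 = 0, so t = (36.19 + √(36.19² + 2·6.92·54.3)) / 6.92 = (36.19 + 45.40) / 6.92 = 11.79 s.
Vertical velocity at impact: v_y = v_y0 − g t = 36.19 − 6.92 × 11.79 = −45.40 m/s.
Speed: |v| = √(vₓ² + v_y²) = √(23.95² + 45.40²) = 51.33 m/s.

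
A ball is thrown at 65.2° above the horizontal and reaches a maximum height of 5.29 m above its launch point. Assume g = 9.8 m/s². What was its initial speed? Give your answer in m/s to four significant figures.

At the peak v_y = 0, so v_y0 = √(2gH) = √(2 × 9.80 × 5.29) = 10.18 m/s.
v_y0 = v₀ sin θ ⇒ v₀ = 10.18 / sin 65.2° = 11.22 m/s.

11.22 m/s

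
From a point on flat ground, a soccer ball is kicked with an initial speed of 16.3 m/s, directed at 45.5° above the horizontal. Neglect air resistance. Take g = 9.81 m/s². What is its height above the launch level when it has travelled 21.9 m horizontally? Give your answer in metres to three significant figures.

Components: vₓ = 16.30 cos 45.5° = 11.42 m/s, v_y0 = 16.30 sin 45.5° = 11.63 m/s.
At x = 21.9 m, t = x/vₓ = 21.9/11.42 = 1.917 s.
Height: y = v_y0 t − ½ g t² = 11.63 × 1.917 − 4.905 × 1.917² = 22.29 − 18.02 = 4.263 m.

4.26 m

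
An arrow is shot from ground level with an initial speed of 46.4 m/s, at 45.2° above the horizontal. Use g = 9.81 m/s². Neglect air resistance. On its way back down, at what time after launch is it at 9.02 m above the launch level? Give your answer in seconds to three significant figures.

Components: vₓ = 46.40 cos 45.2° = 32.70 m/s, v_y0 = 46.40 sin 45.2° = 32.92 m/s.
Set y = v_y0 t − ½ g t² = 9.02: 4.905 t² − 32.92 t + 9.02 = 0.
t = [32.92 ± √(32.92² − 2·9.81·9.02)] / 9.81 = (32.92 ± 30.12) / 9.81, so t = 0.2862 s or t = 6.426 s.
The descending-branch root is 6.426 s.

6.43 s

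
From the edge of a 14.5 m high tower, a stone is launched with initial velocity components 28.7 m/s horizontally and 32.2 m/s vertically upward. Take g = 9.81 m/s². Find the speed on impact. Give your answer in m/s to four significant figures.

The projectile lands when y = 14.5 + (32.20) t − ½·9.81·t² = 0. Positive root: t = (32.20 + √(32.20² + 2·9.81·14.5)) / 9.81 = (32.20 + 36.35) / 9.81 = 6.988 s.
Vertical velocity at impact: v_y = v_y0 − g t = 32.20 − 9.81 × 6.988 = −36.35 m/s.
Speed: |v| = √(vₓ² + v_y²) = √(28.70² + 36.35²) = 46.31 m/s.

46.31 m/s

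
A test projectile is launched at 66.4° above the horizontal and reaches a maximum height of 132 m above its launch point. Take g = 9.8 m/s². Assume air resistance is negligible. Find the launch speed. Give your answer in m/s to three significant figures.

55.5 m/s

At the peak v_y = 0, so v_y0 = √(2gH) = √(2 × 9.80 × 132) = 50.86 m/s.
v_y0 = v₀ sin θ ⇒ v₀ = 50.86 / sin 66.4° = 55.51 m/s.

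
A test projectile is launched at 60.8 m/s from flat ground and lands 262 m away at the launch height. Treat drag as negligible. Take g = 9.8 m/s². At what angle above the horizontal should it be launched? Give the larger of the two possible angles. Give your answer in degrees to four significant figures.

From R = (v₀²/g) sin 2θ: sin 2θ = 9.80 × 262 / 3696.6 = 0.6946.
2θ = 43.99° or 180° − 43.99° = 136.0°, so θ = 22.00° or 68.00°.
The larger angle is 68.00°.

68.00°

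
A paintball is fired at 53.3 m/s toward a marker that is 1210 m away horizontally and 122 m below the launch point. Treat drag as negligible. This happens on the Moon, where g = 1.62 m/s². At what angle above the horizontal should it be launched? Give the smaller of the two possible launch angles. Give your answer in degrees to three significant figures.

15.1°

Trajectory: y = x tanθ − g x² (1 + tan²θ)/(2v₀²). With x = 1210, y = −122, v₀ = 53.3, g = 1.62:
417.4 tan²θ − 1210 tanθ + (295.4) = 0.
tanθ = [1210 ± √(1210² − 4 × 417.4 × (295.4))] / (2 × 417.4) = (1210 ± 985.3) / 834.9, giving tanθ = 0.2692 or 2.629.
θ = 15.07° or 69.18°; the smaller is 15.07°.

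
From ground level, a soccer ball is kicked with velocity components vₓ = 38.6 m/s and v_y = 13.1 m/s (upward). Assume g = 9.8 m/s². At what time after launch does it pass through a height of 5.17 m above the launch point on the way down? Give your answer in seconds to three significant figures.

2.19 s

Set y = v_y0 t − ½ g t² = 5.17: 4.900 t² − 13.10 t + 5.17 = 0.
t = [13.10 ± √(13.10² − 2·9.80·5.17)] / 9.80 = (13.10 ± 8.383) / 9.80, so t = 0.4813 s or t = 2.192 s.
The descending-branch root is 2.192 s.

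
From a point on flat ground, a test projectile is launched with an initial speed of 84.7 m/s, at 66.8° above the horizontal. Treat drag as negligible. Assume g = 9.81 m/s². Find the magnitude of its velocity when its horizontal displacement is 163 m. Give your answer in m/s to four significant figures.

44.82 m/s

Components: vₓ = 84.70 cos 66.8° = 33.37 m/s, v_y0 = 84.70 sin 66.8° = 77.85 m/s.
x = vₓ t ⇒ t = 163/33.37 = 4.885 s.
Vertical velocity there: v_y = v_y0 − g t = 77.85 − 9.81 × 4.885 = 29.93 m/s.
Speed: √(vₓ² + v_y²) = √(33.37² + 29.93²) = 44.82 m/s.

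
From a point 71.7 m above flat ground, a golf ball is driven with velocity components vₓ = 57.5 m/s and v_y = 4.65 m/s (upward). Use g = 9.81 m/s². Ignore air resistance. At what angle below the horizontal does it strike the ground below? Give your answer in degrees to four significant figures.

The projectile lands when y = 71.7 + (4.650) t − ½·9.81·t² = 0. Positive root: t = (4.650 + √(4.650² + 2·9.81·71.7)) / 9.81 = (4.650 + 37.79) / 9.81 = 4.327 s.
At impact: v_y = v_y0 − g t = −37.79 m/s; vₓ = 57.50 m/s.
Angle below horizontal: arctan(|v_y|/vₓ) = arctan(37.79/57.50) = 33.32°.

33.32°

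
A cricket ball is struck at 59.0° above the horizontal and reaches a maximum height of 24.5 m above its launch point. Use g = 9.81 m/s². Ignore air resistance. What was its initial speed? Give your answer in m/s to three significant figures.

25.6 m/s

At the peak v_y = 0, so v_y0 = √(2gH) = √(2 × 9.81 × 24.5) = 21.92 m/s.
v_y0 = v₀ sin θ ⇒ v₀ = 21.92 / sin 59.0° = 25.58 m/s.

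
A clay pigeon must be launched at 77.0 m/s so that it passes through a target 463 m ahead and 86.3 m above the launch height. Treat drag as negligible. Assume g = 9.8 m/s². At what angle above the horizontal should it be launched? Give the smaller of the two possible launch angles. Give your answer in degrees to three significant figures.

39.9°

Trajectory: y = x tanθ − g x² (1 + tan²θ)/(2v₀²). With x = 463, y = 86.3, v₀ = 77.0, g = 9.80:
177.2 tan²θ − 463 tanθ + (263.5) = 0.
tanθ = [463 ± √(463² − 4 × 177.2 × (263.5))] / (2 × 177.2) = (463 ± 166.3) / 354.3, giving tanθ = 0.8373 or 1.776.
θ = 39.94° or 60.62°; the smaller is 39.94°.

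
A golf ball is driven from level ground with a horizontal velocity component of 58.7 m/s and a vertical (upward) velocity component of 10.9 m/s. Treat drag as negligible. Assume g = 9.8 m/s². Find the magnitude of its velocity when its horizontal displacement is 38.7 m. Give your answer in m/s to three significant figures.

58.9 m/s

At x = 38.7 m, t = x/vₓ = 38.7/58.70 = 0.6593 s.
Vertical velocity there: v_y = v_y0 − g t = 10.90 − 9.80 × 0.6593 = 4.439 m/s.
Speed: √(vₓ² + v_y²) = √(58.70² + 4.439²) = 58.87 m/s.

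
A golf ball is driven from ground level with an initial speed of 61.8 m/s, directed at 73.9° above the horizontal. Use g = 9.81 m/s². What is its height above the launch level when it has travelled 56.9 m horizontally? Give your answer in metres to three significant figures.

143 m

Resolve: vₓ = 61.80 cos 73.9° = 17.14 m/s and v_y0 = 61.80 sin 73.9° = 59.38 m/s.
x = vₓ t ⇒ t = 56.9/17.14 = 3.320 s.
Height: y = v_y0 t − ½ g t² = 59.38 × 3.320 − 4.905 × 3.320² = 197.1 − 54.07 = 143.1 m.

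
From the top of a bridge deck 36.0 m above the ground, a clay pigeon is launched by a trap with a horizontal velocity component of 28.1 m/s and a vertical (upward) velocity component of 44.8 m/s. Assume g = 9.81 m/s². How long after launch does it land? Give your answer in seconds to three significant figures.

9.88 s

With up positive and y = 0 at the ground: y(t) = 36.0 + (44.80) t − 4.905 t². Setting y = 0 and taking the positive root: t = [44.80 + √(44.80² + 2·9.81·36.0)] / 9.81 = (44.80 + 52.09) / 9.81 = 9.877 s.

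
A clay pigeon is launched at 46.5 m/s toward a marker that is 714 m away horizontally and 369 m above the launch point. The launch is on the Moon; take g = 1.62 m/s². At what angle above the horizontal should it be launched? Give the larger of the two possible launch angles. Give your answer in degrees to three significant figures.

Trajectory: y = x tanθ − g x² (1 + tan²θ)/(2v₀²). With x = 714, y = 369, v₀ = 46.5, g = 1.62:
191.0 tan²θ − 714 tanθ + (560.0) = 0.
tanθ = [714 ± √(714² − 4 × 191.0 × (560.0))] / (2 × 191.0) = (714 ± 286.4) / 381.9, giving tanθ = 1.119 or 2.619.
θ = 48.23° or 69.10°; the larger is 69.10°.

69.1°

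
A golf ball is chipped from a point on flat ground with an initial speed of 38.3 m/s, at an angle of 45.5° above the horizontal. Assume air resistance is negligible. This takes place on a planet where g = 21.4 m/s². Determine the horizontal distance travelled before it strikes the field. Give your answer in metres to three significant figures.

68.5 m

vₓ = 38.30 cos 45.5° = 26.84 m/s; v_y0 = 38.30 sin 45.5° = 27.32 m/s.
Flight time T = 2 v_y0 / g = 2.553 s.
Horizontal distance R = vₓ T = 26.84 × 2.553 = 68.54 m.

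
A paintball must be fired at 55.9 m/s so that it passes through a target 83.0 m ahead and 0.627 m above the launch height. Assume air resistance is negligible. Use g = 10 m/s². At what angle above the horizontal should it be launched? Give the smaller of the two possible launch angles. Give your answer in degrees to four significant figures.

8.143°

Trajectory: y = x tanθ − g x² (1 + tan²θ)/(2v₀²). With x = 83.0, y = 0.627, v₀ = 55.9, g = 10.0:
11.02 tan²θ − 83.0 tanθ + (11.65) = 0.
tanθ = [83.0 ± √(83.0² − 4 × 11.02 × (11.65))] / (2 × 11.02) = (83.0 ± 79.85) / 22.05, giving tanθ = 0.1431 or 7.387.
θ = 8.143° or 82.29°; the smaller is 8.143°.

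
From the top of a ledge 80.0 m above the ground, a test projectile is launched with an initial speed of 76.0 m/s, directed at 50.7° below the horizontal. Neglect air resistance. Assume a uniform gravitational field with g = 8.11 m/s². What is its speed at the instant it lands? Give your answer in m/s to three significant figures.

Components: vₓ = 76.00 cos 50.7° = 48.14 m/s, v_y0 = −58.81 m/s (downward).
Vertical motion (up positive, ground at y = 0): 4.055 t² − (−58.81) t − 80.0 = 0, so t = (−58.81 + √(58.81² + 2·8.11·80.0)) / 8.11 = (−58.81 + 68.97) / 8.11 = 1.252 s.
Vertical velocity at impact: v_y = v_y0 − g t = −58.81 − 8.11 × 1.252 = −68.97 m/s.
Speed: |v| = √(vₓ² + v_y²) = √(48.14² + 68.97²) = 84.10 m/s.

84.1 m/s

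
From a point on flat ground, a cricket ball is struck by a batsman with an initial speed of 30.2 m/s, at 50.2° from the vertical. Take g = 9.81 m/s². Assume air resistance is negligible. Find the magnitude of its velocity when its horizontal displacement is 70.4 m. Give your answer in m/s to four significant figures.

25.44 m/s

Resolve: vₓ = 30.20 sin 50.2° = 23.20 m/s and v_y0 = 30.20 cos 50.2° = 19.33 m/s.
x = vₓ t ⇒ t = 70.4/23.20 = 3.034 s.
Vertical velocity there: v_y = v_y0 − g t = 19.33 − 9.81 × 3.034 = −10.43 m/s.
Speed: √(vₓ² + v_y²) = √(23.20² + 10.43²) = 25.44 m/s.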